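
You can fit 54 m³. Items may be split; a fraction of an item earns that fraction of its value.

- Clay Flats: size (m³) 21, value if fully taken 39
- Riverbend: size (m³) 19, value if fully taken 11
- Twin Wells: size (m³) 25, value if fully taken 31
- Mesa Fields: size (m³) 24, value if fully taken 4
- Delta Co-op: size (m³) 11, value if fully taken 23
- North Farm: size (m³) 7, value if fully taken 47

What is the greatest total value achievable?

Sort by value density: North Farm 47/7≈6.71, Delta Co-op 23/11≈2.09, Clay Flats 39/21≈1.86, Twin Wells 31/25≈1.24, Riverbend 11/19≈0.579, Mesa Fields 4/24≈0.167.
Take all of North Farm (7 m³, value 47) ; 47 m³ left.
Delta Co-op: take in full, 11 m³ for value 23 ; 36 left.
Take all of Clay Flats (21 m³, value 39) ; 15 m³ left.
Fill the last 15 m³ with part of Twin Wells: 15/25 of it earns 18.6.
Total value = 127.6.

127.6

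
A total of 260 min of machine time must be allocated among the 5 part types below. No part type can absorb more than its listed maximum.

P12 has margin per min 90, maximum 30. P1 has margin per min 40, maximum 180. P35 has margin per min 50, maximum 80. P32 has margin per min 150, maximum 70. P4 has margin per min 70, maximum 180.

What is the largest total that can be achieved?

24400

Highest margin per min first: P32 150 > P12 90 > P4 70 > P35 50 > P1 40.
P32: +70 to 70 (cap) ; 190 left.
P12 takes 30 to reach its cap of 30 ; 160 left.
P4: +160 (room for 180) → 160. Pool exhausted.
Total = 90×30 + 150×70 + 70×160 = 24400.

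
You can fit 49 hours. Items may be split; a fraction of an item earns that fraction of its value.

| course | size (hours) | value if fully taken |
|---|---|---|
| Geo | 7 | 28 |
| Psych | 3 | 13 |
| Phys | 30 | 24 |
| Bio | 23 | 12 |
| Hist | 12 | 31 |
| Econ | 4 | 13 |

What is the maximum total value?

103.4

Best value per unit of size first: Psych 13/3≈4.33, Geo 28/7≈4, Econ 13/4≈3.25, Hist 31/12≈2.58, Phys 24/30≈0.8, Bio 12/23≈0.522.
Take all of Psych (3 hours, value 13) ; 46 hours left.
All 7 hours of Geo fit (value 28) ; 39 remain.
Econ: take in full, 4 hours for value 13 ; 35 left.
All 12 hours of Hist fit (value 31) ; 23 remain.
Fill the last 23 hours with part of Phys: 23/30 of it earns 18.4.
Total value = 103.4.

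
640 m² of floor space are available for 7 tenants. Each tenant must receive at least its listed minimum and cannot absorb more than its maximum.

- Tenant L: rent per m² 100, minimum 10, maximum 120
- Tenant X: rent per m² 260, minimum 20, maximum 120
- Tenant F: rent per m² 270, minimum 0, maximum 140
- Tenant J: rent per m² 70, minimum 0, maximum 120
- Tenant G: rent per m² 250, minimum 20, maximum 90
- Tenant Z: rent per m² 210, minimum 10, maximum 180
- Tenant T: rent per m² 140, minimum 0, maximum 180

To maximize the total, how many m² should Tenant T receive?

100

Meeting every minimum uses 10+20+0+0+20+10+0 = 60 m², leaving 580.
Highest rent per m² first: Tenant F 270 > Tenant X 260 > Tenant G 250 > Tenant Z 210 > Tenant T 140 > Tenant L 100 > Tenant J 70.
Tenant F takes 140 more to reach its cap of 140 — 440 left.
Tenant X: +100 to 120 (cap) — 340 left.
Tenant G: +70 to 90 (cap) — 270 left.
Give Tenant Z 170 more to hit its cap of 180 — 100 left.
Tenant T: +100 (room for 180) → 100. Pool exhausted.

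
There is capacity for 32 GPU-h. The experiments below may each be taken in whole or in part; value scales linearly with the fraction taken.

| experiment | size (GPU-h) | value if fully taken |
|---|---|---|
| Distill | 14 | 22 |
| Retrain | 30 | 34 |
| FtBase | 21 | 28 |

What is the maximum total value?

Sort by value density: Distill 22/14≈1.57, FtBase 28/21≈1.33, Retrain 34/30≈1.13.
Distill: take in full, 14 GPU-h for value 22 → 18 left.
Fill the last 18 GPU-h with part of FtBase: 18/21 of it earns 24.
Total value = 46.

46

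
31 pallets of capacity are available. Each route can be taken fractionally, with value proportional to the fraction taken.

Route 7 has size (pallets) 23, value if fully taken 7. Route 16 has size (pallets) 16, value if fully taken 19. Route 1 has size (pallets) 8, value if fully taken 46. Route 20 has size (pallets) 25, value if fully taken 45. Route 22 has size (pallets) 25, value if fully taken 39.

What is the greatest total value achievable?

87.4

Rank by value-to-size ratio: Route 1 46/8≈5.75, Route 20 45/25≈1.8, Route 22 39/25≈1.56, Route 16 19/16≈1.19, Route 7 7/23≈0.304.
Take all of Route 1 (8 pallets, value 46) ; 23 pallets left.
Only 23 pallets remain; take 23/25 of Route 20 for value 45×23/25 = 41.4.
Total value = 87.4.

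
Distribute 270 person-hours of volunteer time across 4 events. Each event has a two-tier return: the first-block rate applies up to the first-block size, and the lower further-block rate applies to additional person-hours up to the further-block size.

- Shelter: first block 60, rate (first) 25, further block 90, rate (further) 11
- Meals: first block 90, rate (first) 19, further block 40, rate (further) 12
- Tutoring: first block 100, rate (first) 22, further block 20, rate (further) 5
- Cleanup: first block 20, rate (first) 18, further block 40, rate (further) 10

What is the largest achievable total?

5770

Rank every tier by rate: Shelter/T1 25 > Tutoring/T1 22 > Meals/T1 19 > Cleanup/T1 18 > Meals/T2 12 > Shelter/T2 11 > Cleanup/T2 10 > Tutoring/T2 5.
Fill Shelter T1 block (60 at 25) → 210 left.
Fill Tutoring T1 block (100 at 22) → 110 left.
Meals T1 at 19: fill all 90 → 20 left.
Fill Cleanup T1 block (20 at 18) → 0 left.
Total = 25×60 + 22×100 + 19×90 + 18×20 = 5770.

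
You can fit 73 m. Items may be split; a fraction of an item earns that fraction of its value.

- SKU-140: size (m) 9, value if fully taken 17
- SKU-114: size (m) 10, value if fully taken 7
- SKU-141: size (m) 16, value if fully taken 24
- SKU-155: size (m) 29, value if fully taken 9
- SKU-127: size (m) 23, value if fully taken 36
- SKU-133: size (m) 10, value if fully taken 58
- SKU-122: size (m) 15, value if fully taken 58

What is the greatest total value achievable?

Rank by value-to-size ratio: SKU-133 58/10≈5.8, SKU-122 58/15≈3.87, SKU-140 17/9≈1.89, SKU-127 36/23≈1.57, SKU-141 24/16≈1.5, SKU-114 7/10≈0.7, SKU-155 9/29≈0.31.
All 10 m of SKU-133 fit (value 58) → 63 remain.
SKU-122: take in full, 15 m for value 58 → 48 left.
Take all of SKU-140 (9 m, value 17) → 39 m left.
Take all of SKU-127 (23 m, value 36) → 16 m left.
Take all of SKU-141 (16 m, value 24) → 0 m left.
Total value = 193.

193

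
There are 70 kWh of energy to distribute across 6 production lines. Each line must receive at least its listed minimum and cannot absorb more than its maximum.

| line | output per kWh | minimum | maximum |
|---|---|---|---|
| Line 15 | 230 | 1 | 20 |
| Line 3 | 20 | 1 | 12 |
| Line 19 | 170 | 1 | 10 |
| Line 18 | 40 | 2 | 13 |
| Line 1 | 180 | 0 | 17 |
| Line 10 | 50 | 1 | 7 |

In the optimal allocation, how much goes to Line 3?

3

Meeting every minimum uses 1+1+1+2+0+1 = 6 kWh, leaving 64.
Highest output per kWh first: Line 15 230 > Line 1 180 > Line 19 170 > Line 10 50 > Line 18 40 > Line 3 20.
Line 15: +19 to 20 (cap) ; 45 left.
Give Line 1 17 more to hit its cap of 17 ; 28 left.
Give Line 19 9 more to hit its cap of 10 ; 19 left.
Line 10: +6 to 7 (cap) ; 13 left.
Give Line 18 11 more to hit its cap of 13 ; 2 left.
Line 3: +2 (room for 11) → 3. Pool exhausted.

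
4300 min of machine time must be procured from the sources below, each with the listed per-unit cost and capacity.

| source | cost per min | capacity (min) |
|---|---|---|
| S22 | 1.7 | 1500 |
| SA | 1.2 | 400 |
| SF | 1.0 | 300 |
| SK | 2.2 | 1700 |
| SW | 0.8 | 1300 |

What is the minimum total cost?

Use sources in increasing cost order.
Take 1300 from SW at 0.8 → need 3000 more.
SF (1.0): use full 300 → 2700 min to go.
SA (1.2): use full 400 → 2300 min to go.
S22 at 1.7: take all 1500 min → 800 still needed.
SK at 2.2: take 800 of its 1700 → requirement met.
Cost = 1300×0.8 + 300×1.0 + 400×1.2 + 1500×1.7 + 800×2.2 = 6130.

6130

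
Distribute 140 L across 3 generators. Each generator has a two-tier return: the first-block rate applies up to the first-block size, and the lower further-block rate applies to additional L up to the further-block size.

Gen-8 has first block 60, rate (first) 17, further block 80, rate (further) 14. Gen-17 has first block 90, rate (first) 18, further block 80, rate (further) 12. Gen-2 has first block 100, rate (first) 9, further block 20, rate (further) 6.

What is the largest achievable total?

Order all 6 blocks by rate: Gen-17/T1 18 > Gen-8/T1 17 > Gen-8/T2 14 > Gen-17/T2 12 > Gen-2/T1 9 > Gen-2/T2 6.
Gen-17 T1 at 18: fill all 90 ; 50 left.
Gen-8/T1: +50 of 60 at 17; pool empty.
Total = 18×90 + 17×50 = 2470.

2470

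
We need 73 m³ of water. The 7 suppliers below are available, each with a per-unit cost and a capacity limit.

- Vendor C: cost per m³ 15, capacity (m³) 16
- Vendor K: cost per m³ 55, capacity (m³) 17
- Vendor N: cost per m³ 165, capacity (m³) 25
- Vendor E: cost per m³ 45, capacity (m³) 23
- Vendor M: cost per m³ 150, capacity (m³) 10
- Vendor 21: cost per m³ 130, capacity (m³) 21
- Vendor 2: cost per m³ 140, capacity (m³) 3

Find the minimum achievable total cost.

Cheapest first:
Take 16 from Vendor C at 15 — need 57 more.
Vendor E (45): use full 23 — 34 m³ to go.
Take 17 from Vendor K at 55 — need 17 more.
Vendor 21 (130): take the remaining 17 — done.
Vendor 2, Vendor M, Vendor N: unused.
Cost = 16×15 + 23×45 + 17×55 + 17×130 = 4420.

4420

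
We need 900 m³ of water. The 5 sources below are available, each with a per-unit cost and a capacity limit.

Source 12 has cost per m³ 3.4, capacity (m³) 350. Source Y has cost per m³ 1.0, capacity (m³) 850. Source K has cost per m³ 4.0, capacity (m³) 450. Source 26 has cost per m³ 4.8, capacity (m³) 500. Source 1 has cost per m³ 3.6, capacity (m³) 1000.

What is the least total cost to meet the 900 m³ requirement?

Fill from the cheapest source first.
Take 850 from Source Y at 1.0 ; need 50 more.
Source 12 (3.4): take the remaining 50 ; done.
Source 1, Source K, Source 26: unused.
Cost = 850×1.0 + 50×3.4 = 1020.

1020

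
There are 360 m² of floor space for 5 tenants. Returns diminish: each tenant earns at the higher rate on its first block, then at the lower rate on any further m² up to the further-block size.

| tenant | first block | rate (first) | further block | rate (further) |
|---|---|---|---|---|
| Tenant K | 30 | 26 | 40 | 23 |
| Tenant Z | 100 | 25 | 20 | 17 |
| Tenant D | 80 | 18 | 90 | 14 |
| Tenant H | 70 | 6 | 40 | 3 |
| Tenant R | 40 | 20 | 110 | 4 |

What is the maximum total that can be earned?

7480

Order all 10 blocks by rate: Tenant K/first 26 > Tenant Z/first 25 > Tenant K/second 23 > Tenant R/first 20 > Tenant D/first 18 > Tenant Z/second 17 > Tenant D/second 14 > Tenant H/first 6 > Tenant R/second 4 > Tenant H/second 3.
Tenant K first at 26: fill all 30 ; 330 left.
Tenant Z first at 25: fill all 100 ; 230 left.
Tenant K/second (23): +40 ; 190 left.
Fill Tenant R first block (40 at 20) ; 150 left.
Tenant D/first (18): +80 ; 70 left.
Fill Tenant Z second block (20 at 17) ; 50 left.
Tenant D/second: +50 of 90 at 14; pool empty.
Total = 26×30 + 25×100 + 23×40 + 20×40 + 18×80 + 17×20 + 14×50 = 7480.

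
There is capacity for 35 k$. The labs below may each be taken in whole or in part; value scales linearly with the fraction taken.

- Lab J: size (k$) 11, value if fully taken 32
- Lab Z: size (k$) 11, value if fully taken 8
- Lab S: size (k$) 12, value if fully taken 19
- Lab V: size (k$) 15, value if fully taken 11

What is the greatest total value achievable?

Rank by value-to-size ratio: Lab J 32/11≈2.91, Lab S 19/12≈1.58, Lab V 11/15≈0.733, Lab Z 8/11≈0.727.
Take all of Lab J (11 k$, value 32) → 24 k$ left.
Take all of Lab S (12 k$, value 19) → 12 k$ left.
Fill the last 12 k$ with part of Lab V: 12/15 of it earns 8.8.
Total value = 59.8.

59.8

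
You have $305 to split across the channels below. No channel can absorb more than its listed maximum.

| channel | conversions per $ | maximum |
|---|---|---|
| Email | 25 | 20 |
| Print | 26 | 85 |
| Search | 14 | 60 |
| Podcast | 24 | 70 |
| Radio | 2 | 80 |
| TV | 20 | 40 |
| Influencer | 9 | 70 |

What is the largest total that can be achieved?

Highest conversions per $ first: Print 26 > Email 25 > Podcast 24 > TV 20 > Search 14 > Influencer 9 > Radio 2.
Print takes 85 to reach its cap of 85 — 220 left.
Email takes 20 to reach its cap of 20 — 200 left.
Give Podcast 70 to hit its cap of 70 — 130 left.
TV takes 40 to reach its cap of 40 — 90 left.
Give Search 60 to hit its cap of 60 — 30 left.
Influencer has room for 70 but only 30 remain, so it gets 30.
Total = 25×20 + 26×85 + 14×60 + 24×70 + 20×40 + 9×30 = 6300.

6300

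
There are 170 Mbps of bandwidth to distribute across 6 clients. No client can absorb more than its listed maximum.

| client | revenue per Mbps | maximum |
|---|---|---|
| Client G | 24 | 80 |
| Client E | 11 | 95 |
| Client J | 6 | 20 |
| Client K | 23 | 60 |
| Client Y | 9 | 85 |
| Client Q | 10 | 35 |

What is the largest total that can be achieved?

Rank by revenue per Mbps: Client G 24 > Client K 23 > Client E 11 > Client Q 10 > Client Y 9 > Client J 6.
Give Client G 80 to hit its cap of 80 — 90 left.
Client K takes 60 to reach its cap of 60 — 30 left.
Only 30 left; Client E takes them to reach 30.
Total = 24×80 + 11×30 + 23×60 = 3630.

3630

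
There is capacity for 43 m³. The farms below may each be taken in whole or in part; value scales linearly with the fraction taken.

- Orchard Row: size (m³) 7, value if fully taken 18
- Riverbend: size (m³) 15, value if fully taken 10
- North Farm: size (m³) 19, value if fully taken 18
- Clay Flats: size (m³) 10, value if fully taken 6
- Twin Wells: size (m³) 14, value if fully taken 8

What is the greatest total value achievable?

Rank by value-to-size ratio: Orchard Row 18/7≈2.57, North Farm 18/19≈0.947, Riverbend 10/15≈0.667, Clay Flats 6/10≈0.6, Twin Wells 8/14≈0.571.
All 7 m³ of Orchard Row fit (value 18) ; 36 remain.
Take all of North Farm (19 m³, value 18) ; 17 m³ left.
Riverbend: take in full, 15 m³ for value 10 ; 2 left.
Fill the last 2 m³ with part of Clay Flats: 2/10 of it earns 1.2.
Total value = 47.2.

47.2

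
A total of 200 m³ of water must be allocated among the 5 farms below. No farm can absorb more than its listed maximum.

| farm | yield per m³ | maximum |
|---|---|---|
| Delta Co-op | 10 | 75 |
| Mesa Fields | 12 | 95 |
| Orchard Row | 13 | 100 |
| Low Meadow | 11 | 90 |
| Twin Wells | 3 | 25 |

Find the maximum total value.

2495

Rank by yield per m³: Orchard Row 13 > Mesa Fields 12 > Low Meadow 11 > Delta Co-op 10 > Twin Wells 3.
Orchard Row takes 100 to reach its cap of 100 — 100 left.
Mesa Fields: +95 to 95 (cap) — 5 left.
Only 5 left; Low Meadow takes them to reach 5.
Total = 12×95 + 13×100 + 11×5 = 2495.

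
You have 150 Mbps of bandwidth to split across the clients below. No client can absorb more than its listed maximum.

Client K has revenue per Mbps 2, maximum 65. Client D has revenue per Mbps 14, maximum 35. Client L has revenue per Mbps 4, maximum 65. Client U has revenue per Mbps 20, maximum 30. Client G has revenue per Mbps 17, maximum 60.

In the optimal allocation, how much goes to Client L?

Highest revenue per Mbps first: Client U 20 > Client G 17 > Client D 14 > Client L 4 > Client K 2.
Client U takes 30 to reach its cap of 30 — 120 left.
Client G takes 60 to reach its cap of 60 — 60 left.
Client D: +35 to 35 (cap) — 25 left.
Client L: +25 (room for 65) → 25. Pool exhausted.

25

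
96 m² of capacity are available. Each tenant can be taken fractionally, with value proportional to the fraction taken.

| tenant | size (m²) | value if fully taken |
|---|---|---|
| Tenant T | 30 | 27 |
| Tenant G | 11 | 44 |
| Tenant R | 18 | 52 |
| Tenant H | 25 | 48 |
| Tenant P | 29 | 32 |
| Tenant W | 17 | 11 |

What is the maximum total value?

Sort by value density: Tenant G 44/11≈4, Tenant R 52/18≈2.89, Tenant H 48/25≈1.92, Tenant P 32/29≈1.1, Tenant T 27/30≈0.9, Tenant W 11/17≈0.647.
All 11 m² of Tenant G fit (value 44) → 85 remain.
Take all of Tenant R (18 m², value 52) → 67 m² left.
Take all of Tenant H (25 m², value 48) → 42 m² left.
Take all of Tenant P (29 m², value 32) → 13 m² left.
Only 13 m² remain; take 13/30 of Tenant T for value 27×13/30 = 11.7.
Total value = 187.7.

187.7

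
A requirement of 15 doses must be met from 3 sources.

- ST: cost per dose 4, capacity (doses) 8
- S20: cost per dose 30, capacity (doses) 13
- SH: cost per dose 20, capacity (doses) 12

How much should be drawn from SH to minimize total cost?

7

Use sources in increasing cost order.
ST (4): use full 8 → 7 doses to go.
SH at 20: take 7 of its 12 → requirement met.
S20: unused.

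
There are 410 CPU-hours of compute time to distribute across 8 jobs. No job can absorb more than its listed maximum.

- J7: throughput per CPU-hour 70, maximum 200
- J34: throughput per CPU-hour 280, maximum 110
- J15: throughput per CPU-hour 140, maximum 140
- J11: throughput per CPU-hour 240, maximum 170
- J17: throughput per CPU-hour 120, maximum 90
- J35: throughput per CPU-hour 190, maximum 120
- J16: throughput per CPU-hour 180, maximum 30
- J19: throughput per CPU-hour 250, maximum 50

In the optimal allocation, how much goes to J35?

Order the jobs by throughput per CPU-hour: J34 280 > J19 250 > J11 240 > J35 190 > J16 180 > J15 140 > J17 120 > J7 70.
J34: +110 to 110 (cap) → 300 left.
J19: +50 to 50 (cap) → 250 left.
Give J11 170 to hit its cap of 170 → 80 left.
Only 80 left; J35 takes them to reach 80.

80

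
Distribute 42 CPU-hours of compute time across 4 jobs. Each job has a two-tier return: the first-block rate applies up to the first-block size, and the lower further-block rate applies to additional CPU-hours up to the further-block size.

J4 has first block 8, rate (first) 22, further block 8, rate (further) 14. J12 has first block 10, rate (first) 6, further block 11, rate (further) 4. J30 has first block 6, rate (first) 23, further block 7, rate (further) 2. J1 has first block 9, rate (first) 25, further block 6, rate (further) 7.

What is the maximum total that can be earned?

Treat each block as its own option and order by rate: J1/tier1 25 > J30/tier1 23 > J4/tier1 22 > J4/tier2 14 > J1/tier2 7 > J12/tier1 6 > J12/tier2 4 > J30/tier2 2.
J1 tier1 at 25: fill all 9 → 33 left.
J30/tier1 (23): +6 → 27 left.
J4 tier1 at 22: fill all 8 → 19 left.
J4/tier2 (14): +8 → 11 left.
J1/tier2 (7): +6 → 5 left.
J12/tier1: +5 of 10 at 6; pool empty.
Total = 25×9 + 23×6 + 22×8 + 14×8 + 7×6 + 6×5 = 723.

723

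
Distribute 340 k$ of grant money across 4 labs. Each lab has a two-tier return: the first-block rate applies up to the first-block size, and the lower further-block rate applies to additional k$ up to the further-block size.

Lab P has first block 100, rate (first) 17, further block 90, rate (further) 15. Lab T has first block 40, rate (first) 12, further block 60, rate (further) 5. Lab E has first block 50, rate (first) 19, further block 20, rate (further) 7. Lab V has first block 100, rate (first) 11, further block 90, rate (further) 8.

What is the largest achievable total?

Treat each block as its own option and order by rate: Lab E/tier1 19 > Lab P/tier1 17 > Lab P/tier2 15 > Lab T/tier1 12 > Lab V/tier1 11 > Lab V/tier2 8 > Lab E/tier2 7 > Lab T/tier2 5.
Lab E tier1 at 19: fill all 50 ; 290 left.
Lab P/tier1 (17): +100 ; 190 left.
Lab P tier2 at 15: fill all 90 ; 100 left.
Fill Lab T tier1 block (40 at 12) ; 60 left.
60 remain; put them into Lab V tier1 at 11.
Total = 19×50 + 17×100 + 15×90 + 12×40 + 11×60 = 5140.

5140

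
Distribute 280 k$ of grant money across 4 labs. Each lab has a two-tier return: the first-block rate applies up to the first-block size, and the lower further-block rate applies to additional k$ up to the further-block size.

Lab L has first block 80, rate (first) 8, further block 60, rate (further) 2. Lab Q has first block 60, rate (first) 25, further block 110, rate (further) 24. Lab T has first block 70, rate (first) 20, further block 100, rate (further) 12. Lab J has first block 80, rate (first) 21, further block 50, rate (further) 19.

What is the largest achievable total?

Treat each block as its own option and order by rate: Lab Q/T1 25 > Lab Q/T2 24 > Lab J/T1 21 > Lab T/T1 20 > Lab J/T2 19 > Lab T/T2 12 > Lab L/T1 8 > Lab L/T2 2.
Fill Lab Q T1 block (60 at 25) ; 220 left.
Fill Lab Q T2 block (110 at 24) ; 110 left.
Lab J/T1 (21): +80 ; 30 left.
30 remain; put them into Lab T T1 at 20.
Total = 25×60 + 24×110 + 21×80 + 20×30 = 6420.

6420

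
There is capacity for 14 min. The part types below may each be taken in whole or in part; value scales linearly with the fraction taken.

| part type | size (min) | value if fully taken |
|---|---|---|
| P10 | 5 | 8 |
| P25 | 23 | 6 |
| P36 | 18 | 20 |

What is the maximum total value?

Sort by value density: P10 8/5≈1.6, P36 20/18≈1.11, P25 6/23≈0.261.
P10: take in full, 5 min for value 8 → 9 left.
Only 9 min remain; take 9/18 of P36 for value 20×9/18 = 10.
Total value = 18.

18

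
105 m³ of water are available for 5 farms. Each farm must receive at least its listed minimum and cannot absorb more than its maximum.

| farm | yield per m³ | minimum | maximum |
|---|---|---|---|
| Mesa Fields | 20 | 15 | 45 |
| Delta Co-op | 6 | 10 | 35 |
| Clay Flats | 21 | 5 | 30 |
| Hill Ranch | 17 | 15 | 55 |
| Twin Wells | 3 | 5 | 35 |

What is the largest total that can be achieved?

Meeting every minimum uses 15+10+5+15+5 = 50 m³, leaving 55.
Order the farms by yield per m³: Clay Flats 21 > Mesa Fields 20 > Hill Ranch 17 > Delta Co-op 6 > Twin Wells 3.
Give Clay Flats 25 more to hit its cap of 30 ; 30 left.
Mesa Fields: +30 to 45 (cap) ; 0 left.
Total = 20×45 + 6×10 + 21×30 + 17×15 + 3×5 = 1860.

1860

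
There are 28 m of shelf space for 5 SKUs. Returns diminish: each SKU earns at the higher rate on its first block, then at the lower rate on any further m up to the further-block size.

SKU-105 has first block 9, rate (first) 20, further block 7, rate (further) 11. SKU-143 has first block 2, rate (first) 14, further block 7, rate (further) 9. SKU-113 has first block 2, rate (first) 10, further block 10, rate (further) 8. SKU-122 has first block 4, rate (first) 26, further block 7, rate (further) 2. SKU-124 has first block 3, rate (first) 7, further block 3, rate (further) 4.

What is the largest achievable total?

445

Order all 10 blocks by rate: SKU-122/T1 26 > SKU-105/T1 20 > SKU-143/T1 14 > SKU-105/T2 11 > SKU-113/T1 10 > SKU-143/T2 9 > SKU-113/T2 8 > SKU-124/T1 7 > SKU-124/T2 4 > SKU-122/T2 2.
SKU-122 T1 at 26: fill all 4 — 24 left.
SKU-105 T1 at 20: fill all 9 — 15 left.
SKU-143/T1 (14): +2 — 13 left.
SKU-105 T2 at 11: fill all 7 — 6 left.
SKU-113 T1 at 10: fill all 2 — 4 left.
4 remain; put them into SKU-143 T2 at 9.
Total = 26×4 + 20×9 + 14×2 + 11×7 + 10×2 + 9×4 = 445.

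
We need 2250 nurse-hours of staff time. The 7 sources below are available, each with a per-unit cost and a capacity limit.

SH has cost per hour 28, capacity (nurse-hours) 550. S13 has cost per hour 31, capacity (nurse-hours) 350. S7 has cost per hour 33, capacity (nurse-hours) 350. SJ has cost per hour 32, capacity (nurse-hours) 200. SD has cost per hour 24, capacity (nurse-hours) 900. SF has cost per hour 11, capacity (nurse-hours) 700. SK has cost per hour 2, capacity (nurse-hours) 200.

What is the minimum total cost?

Fill from the cheapest source first.
SK (2): use full 200 ; 2050 nurse-hours to go.
SF (11): use full 700 ; 1350 nurse-hours to go.
Take 900 from SD at 24 ; need 450 more.
Take 450 from SH at 28 to finish.
S13, SJ, S7: unused.
Cost = 200×2 + 700×11 + 900×24 + 450×28 = 42300.

42300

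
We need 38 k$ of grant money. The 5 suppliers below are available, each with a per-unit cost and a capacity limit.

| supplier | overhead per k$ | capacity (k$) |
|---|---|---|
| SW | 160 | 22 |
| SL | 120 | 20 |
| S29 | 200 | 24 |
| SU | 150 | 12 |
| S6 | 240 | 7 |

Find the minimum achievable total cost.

5160

Cheapest first:
SL (120): use full 20 ; 18 k$ to go.
SU (150): use full 12 ; 6 k$ to go.
Take 6 from SW at 160 to finish.
S29, S6: unused.
Cost = 20×120 + 12×150 + 6×160 = 5160.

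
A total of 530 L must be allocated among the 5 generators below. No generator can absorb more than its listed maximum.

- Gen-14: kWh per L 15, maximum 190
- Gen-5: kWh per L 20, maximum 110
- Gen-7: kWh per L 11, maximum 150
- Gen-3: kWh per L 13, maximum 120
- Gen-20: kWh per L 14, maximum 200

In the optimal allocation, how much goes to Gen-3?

Order the generators by kWh per L: Gen-5 20 > Gen-14 15 > Gen-20 14 > Gen-3 13 > Gen-7 11.
Give Gen-5 110 to hit its cap of 110 → 420 left.
Gen-14: +190 to 190 (cap) → 230 left.
Gen-20 takes 200 to reach its cap of 200 → 30 left.
Only 30 left; Gen-3 takes them to reach 30.

30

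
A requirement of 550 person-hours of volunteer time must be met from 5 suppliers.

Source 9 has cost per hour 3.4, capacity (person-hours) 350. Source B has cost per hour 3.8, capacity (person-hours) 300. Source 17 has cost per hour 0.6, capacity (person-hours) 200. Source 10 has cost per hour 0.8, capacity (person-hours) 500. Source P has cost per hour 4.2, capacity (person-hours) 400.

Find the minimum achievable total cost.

Use suppliers in increasing cost order.
Take 200 from Source 17 at 0.6 → need 350 more.
Take 350 from Source 10 at 0.8 to finish.
Source 9, Source B, Source P: unused.
Cost = 200×0.6 + 350×0.8 = 400.

400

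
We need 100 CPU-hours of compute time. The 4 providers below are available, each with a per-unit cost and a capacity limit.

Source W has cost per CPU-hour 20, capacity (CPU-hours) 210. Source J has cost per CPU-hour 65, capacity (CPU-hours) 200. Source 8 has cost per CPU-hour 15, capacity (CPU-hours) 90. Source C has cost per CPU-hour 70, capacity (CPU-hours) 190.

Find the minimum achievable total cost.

Fill from the cheapest provider first.
Source 8 (15): use full 90 — 10 CPU-hours to go.
Take 10 from Source W at 20 to finish.
Source J, Source C: unused.
Cost = 90×15 + 10×20 = 1550.

1550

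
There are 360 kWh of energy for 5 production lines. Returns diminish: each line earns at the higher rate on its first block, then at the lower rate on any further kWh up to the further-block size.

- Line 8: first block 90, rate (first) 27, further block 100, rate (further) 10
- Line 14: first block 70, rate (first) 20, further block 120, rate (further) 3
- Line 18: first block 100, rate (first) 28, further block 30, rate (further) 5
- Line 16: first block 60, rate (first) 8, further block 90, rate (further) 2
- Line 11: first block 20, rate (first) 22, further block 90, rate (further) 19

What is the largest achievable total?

Treat each block as its own option and order by rate: Line 18/T1 28 > Line 8/T1 27 > Line 11/T1 22 > Line 14/T1 20 > Line 11/T2 19 > Line 8/T2 10 > Line 16/T1 8 > Line 18/T2 5 > Line 14/T2 3 > Line 16/T2 2.
Fill Line 18 T1 block (100 at 28) → 260 left.
Line 8/T1 (27): +90 → 170 left.
Fill Line 11 T1 block (20 at 22) → 150 left.
Fill Line 14 T1 block (70 at 20) → 80 left.
80 remain; put them into Line 11 T2 at 19.
Total = 28×100 + 27×90 + 22×20 + 20×70 + 19×80 = 8590.

8590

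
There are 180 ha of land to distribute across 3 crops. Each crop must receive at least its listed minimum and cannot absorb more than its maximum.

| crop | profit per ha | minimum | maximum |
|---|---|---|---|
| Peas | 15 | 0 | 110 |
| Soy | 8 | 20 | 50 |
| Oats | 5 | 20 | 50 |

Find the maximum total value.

Meeting every minimum uses 0+20+20 = 40 ha, leaving 140.
Rank by profit per ha: Peas 15 > Soy 8 > Oats 5.
Peas: +110 to 110 (cap) — 30 left.
Soy: +30 to 50 (cap) — 0 left.
Total = 15×110 + 8×50 + 5×20 = 2150.

2150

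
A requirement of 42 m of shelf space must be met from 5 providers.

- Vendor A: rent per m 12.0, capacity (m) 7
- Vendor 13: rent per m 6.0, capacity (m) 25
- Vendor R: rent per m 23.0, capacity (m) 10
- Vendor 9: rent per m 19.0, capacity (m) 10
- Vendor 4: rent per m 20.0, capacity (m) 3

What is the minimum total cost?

Use providers in increasing cost order.
Vendor 13 at 6.0: take all 25 m → 17 still needed.
Vendor A (12.0): use full 7 → 10 m to go.
Take 10 from Vendor 9 at 19.0 → need 0 more.
Vendor 4, Vendor R: unused.
Cost = 25×6.0 + 7×12.0 + 10×19.0 = 424.

424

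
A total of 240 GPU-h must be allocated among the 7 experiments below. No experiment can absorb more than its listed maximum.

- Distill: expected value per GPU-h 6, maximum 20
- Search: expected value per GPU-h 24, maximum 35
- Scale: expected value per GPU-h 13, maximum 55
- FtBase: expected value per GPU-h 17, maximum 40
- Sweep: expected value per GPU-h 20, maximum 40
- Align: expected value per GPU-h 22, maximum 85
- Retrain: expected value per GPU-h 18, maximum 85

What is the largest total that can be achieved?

4950

Order the experiments by expected value per GPU-h: Search 24 > Align 22 > Sweep 20 > Retrain 18 > FtBase 17 > Scale 13 > Distill 6.
Search takes 35 to reach its cap of 35 — 205 left.
Align: +85 to 85 (cap) — 120 left.
Sweep: +40 to 40 (cap) — 80 left.
Retrain: +80 (room for 85) → 80. Pool exhausted.
Total = 24×35 + 20×40 + 22×85 + 18×80 = 4950.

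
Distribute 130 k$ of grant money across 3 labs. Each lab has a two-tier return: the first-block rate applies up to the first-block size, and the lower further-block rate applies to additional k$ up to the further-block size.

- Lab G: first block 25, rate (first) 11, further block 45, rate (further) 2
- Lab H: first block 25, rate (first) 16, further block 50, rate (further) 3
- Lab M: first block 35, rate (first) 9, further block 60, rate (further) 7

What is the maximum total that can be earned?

1305

Order all 6 blocks by rate: Lab H/first 16 > Lab G/first 11 > Lab M/first 9 > Lab M/second 7 > Lab H/second 3 > Lab G/second 2.
Fill Lab H first block (25 at 16) ; 105 left.
Fill Lab G first block (25 at 11) ; 80 left.
Lab M first at 9: fill all 35 ; 45 left.
Lab M second at 7: only 45 left, fill 45.
Total = 16×25 + 11×25 + 9×35 + 7×45 = 1305.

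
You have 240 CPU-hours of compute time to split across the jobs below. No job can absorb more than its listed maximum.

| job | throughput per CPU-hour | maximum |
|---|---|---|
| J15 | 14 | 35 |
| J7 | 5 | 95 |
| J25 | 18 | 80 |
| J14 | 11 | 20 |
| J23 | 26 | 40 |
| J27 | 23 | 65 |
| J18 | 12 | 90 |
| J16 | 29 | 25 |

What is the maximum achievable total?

5120

Rank by throughput per CPU-hour: J16 29 > J23 26 > J27 23 > J25 18 > J15 14 > J18 12 > J14 11 > J7 5.
J16 takes 25 to reach its cap of 25 — 215 left.
J23: +40 to 40 (cap) — 175 left.
J27: +65 to 65 (cap) — 110 left.
J25: +80 to 80 (cap) — 30 left.
J15 has room for 35 but only 30 remain, so it gets 30.
Total = 14×30 + 18×80 + 26×40 + 23×65 + 29×25 = 5120.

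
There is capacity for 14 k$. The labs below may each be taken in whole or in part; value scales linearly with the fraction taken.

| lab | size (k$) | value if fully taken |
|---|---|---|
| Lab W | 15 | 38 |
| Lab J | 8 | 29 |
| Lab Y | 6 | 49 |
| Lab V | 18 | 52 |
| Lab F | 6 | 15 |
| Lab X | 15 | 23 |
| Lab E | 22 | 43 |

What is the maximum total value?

Rank by value-to-size ratio: Lab Y 49/6≈8.17, Lab J 29/8≈3.62, Lab V 52/18≈2.89, Lab W 38/15≈2.53, Lab F 15/6≈2.5, Lab E 43/22≈1.95, Lab X 23/15≈1.53.
All 6 k$ of Lab Y fit (value 49) → 8 remain.
Take all of Lab J (8 k$, value 29) → 0 k$ left.
Total value = 78.

78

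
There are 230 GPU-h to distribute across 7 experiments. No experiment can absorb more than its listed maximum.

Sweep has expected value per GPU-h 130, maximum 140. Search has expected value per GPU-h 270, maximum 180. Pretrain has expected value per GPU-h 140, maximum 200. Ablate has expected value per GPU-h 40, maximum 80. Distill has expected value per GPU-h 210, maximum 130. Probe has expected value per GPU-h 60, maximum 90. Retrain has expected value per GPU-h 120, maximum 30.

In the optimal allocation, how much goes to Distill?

Order the experiments by expected value per GPU-h: Search 270 > Distill 210 > Pretrain 140 > Sweep 130 > Retrain 120 > Probe 60 > Ablate 40.
Search takes 180 to reach its cap of 180 — 50 left.
Only 50 left; Distill takes them to reach 50.

50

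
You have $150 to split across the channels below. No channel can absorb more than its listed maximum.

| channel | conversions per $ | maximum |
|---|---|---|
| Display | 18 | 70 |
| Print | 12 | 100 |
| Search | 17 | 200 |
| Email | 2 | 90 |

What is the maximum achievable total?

Order the channels by conversions per $: Display 18 > Search 17 > Print 12 > Email 2.
Display: +70 to 70 (cap) ; 80 left.
Search: +80 (room for 200) → 80. Pool exhausted.
Total = 18×70 + 17×80 = 2620.

2620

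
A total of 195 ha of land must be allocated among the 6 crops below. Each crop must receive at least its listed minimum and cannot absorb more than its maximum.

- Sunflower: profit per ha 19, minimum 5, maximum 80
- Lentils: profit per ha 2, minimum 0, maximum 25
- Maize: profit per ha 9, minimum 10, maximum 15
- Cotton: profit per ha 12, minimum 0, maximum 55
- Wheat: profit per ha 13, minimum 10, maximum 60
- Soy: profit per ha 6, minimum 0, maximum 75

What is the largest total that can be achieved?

2930

Meeting every minimum uses 5+0+10+0+10+0 = 25 ha, leaving 170.
Order the crops by profit per ha: Sunflower 19 > Wheat 13 > Cotton 12 > Maize 9 > Soy 6 > Lentils 2.
Give Sunflower 75 more to hit its cap of 80 → 95 left.
Wheat takes 50 more to reach its cap of 60 → 45 left.
Cotton: +45 (room for 55) → 45. Pool exhausted.
Total = 19×80 + 9×10 + 12×45 + 13×60 = 2930.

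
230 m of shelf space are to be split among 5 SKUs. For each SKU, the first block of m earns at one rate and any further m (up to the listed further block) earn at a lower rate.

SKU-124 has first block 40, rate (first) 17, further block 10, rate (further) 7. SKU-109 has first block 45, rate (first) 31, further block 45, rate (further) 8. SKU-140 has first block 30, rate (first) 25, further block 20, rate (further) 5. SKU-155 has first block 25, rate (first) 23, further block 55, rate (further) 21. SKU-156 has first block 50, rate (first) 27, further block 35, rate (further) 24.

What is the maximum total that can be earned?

5855

Treat each block as its own option and order by rate: SKU-109/T1 31 > SKU-156/T1 27 > SKU-140/T1 25 > SKU-156/T2 24 > SKU-155/T1 23 > SKU-155/T2 21 > SKU-124/T1 17 > SKU-109/T2 8 > SKU-124/T2 7 > SKU-140/T2 5.
Fill SKU-109 T1 block (45 at 31) ; 185 left.
SKU-156 T1 at 27: fill all 50 ; 135 left.
SKU-140 T1 at 25: fill all 30 ; 105 left.
SKU-156/T2 (24): +35 ; 70 left.
Fill SKU-155 T1 block (25 at 23) ; 45 left.
SKU-155 T2 at 21: only 45 left, fill 45.
Total = 31×45 + 27×50 + 25×30 + 24×35 + 23×25 + 21×45 = 5855.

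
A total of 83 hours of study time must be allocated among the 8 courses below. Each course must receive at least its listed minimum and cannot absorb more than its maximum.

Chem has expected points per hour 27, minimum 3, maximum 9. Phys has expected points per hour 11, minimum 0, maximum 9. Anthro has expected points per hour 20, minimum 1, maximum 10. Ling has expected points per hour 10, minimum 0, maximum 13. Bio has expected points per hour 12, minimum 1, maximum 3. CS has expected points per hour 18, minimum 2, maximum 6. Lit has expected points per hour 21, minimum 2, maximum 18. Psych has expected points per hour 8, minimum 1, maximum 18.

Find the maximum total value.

1314

Meeting every minimum uses 3+0+1+0+1+2+2+1 = 10 hours, leaving 73.
Order the courses by expected points per hour: Chem 27 > Lit 21 > Anthro 20 > CS 18 > Bio 12 > Phys 11 > Ling 10 > Psych 8.
Give Chem 6 more to hit its cap of 9 — 67 left.
Lit: +16 to 18 (cap) — 51 left.
Give Anthro 9 more to hit its cap of 10 — 42 left.
CS takes 4 more to reach its cap of 6 — 38 left.
Bio: +2 to 3 (cap) — 36 left.
Phys: +9 to 9 (cap) — 27 left.
Ling takes 13 more to reach its cap of 13 — 14 left.
Only 14 left; Psych takes them to reach 15.
Total = 27×9 + 11×9 + 20×10 + 10×13 + 12×3 + 18×6 + 21×18 + 8×15 = 1314.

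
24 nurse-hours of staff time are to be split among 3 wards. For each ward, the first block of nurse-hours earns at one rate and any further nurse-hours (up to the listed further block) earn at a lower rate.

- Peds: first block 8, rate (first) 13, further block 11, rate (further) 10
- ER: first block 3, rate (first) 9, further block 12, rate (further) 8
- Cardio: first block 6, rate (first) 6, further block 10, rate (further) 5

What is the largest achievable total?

Treat each block as its own option and order by rate: Peds/first 13 > Peds/second 10 > ER/first 9 > ER/second 8 > Cardio/first 6 > Cardio/second 5.
Fill Peds first block (8 at 13) — 16 left.
Peds second at 10: fill all 11 — 5 left.
ER first at 9: fill all 3 — 2 left.
ER/second: +2 of 12 at 8; pool empty.
Total = 13×8 + 10×11 + 9×3 + 8×2 = 257.

257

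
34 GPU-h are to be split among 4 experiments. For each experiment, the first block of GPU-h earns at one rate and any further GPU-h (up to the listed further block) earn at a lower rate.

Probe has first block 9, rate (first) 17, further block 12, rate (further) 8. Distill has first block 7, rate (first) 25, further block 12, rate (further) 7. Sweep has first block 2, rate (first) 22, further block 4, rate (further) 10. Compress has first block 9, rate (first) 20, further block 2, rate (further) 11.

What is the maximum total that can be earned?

Order all 8 blocks by rate: Distill/T1 25 > Sweep/T1 22 > Compress/T1 20 > Probe/T1 17 > Compress/T2 11 > Sweep/T2 10 > Probe/T2 8 > Distill/T2 7.
Distill T1 at 25: fill all 7 → 27 left.
Fill Sweep T1 block (2 at 22) → 25 left.
Compress T1 at 20: fill all 9 → 16 left.
Fill Probe T1 block (9 at 17) → 7 left.
Fill Compress T2 block (2 at 11) → 5 left.
Sweep/T2 (10): +4 → 1 left.
1 remain; put them into Probe T2 at 8.
Total = 25×7 + 22×2 + 20×9 + 17×9 + 11×2 + 10×4 + 8×1 = 622.

622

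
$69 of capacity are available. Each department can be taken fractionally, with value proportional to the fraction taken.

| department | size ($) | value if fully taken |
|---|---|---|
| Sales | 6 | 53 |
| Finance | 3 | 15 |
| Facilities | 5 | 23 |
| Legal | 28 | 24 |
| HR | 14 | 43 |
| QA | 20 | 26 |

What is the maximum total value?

178

Best value per unit of size first: Sales 53/6≈8.83, Finance 15/3≈5, Facilities 23/5≈4.6, HR 43/14≈3.07, QA 26/20≈1.3, Legal 24/28≈0.857.
Sales: take in full, 6 $ for value 53 → 63 left.
Finance: take in full, 3 $ for value 15 → 60 left.
Take all of Facilities (5 $, value 23) → 55 $ left.
Take all of HR (14 $, value 43) → 41 $ left.
QA: take in full, 20 $ for value 26 → 21 left.
21 $ left: a 21/28 share of Legal gives 24×21/28 = 18.
Total value = 178.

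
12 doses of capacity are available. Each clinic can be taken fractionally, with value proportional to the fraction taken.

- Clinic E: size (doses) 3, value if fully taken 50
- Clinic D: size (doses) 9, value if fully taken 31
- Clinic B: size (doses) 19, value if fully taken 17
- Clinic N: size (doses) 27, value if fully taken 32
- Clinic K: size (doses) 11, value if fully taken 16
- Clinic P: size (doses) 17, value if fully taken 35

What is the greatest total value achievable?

81

Sort by value density: Clinic E 50/3≈16.7, Clinic D 31/9≈3.44, Clinic P 35/17≈2.06, Clinic K 16/11≈1.45, Clinic N 32/27≈1.19, Clinic B 17/19≈0.895.
All 3 doses of Clinic E fit (value 50) — 9 remain.
Take all of Clinic D (9 doses, value 31) — 0 doses left.
Total value = 81.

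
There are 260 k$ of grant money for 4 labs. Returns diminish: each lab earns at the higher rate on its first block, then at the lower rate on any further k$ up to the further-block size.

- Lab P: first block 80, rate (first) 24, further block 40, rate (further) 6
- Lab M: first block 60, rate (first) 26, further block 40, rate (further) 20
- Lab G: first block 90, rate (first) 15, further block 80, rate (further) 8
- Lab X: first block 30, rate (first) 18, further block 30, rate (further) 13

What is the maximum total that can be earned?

5570

Rank every tier by rate: Lab M/T1 26 > Lab P/T1 24 > Lab M/T2 20 > Lab X/T1 18 > Lab G/T1 15 > Lab X/T2 13 > Lab G/T2 8 > Lab P/T2 6.
Lab M/T1 (26): +60 — 200 left.
Fill Lab P T1 block (80 at 24) — 120 left.
Lab M T2 at 20: fill all 40 — 80 left.
Lab X T1 at 18: fill all 30 — 50 left.
Lab G/T1: +50 of 90 at 15; pool empty.
Total = 26×60 + 24×80 + 20×40 + 18×30 + 15×50 = 5570.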